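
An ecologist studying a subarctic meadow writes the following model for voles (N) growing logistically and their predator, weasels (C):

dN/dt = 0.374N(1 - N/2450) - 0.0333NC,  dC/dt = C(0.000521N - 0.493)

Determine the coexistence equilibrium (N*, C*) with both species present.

From dC/dt = 0 with C > 0: 0.000521N* = 0.493, so N* = 946.
Substitute into dN/dt = 0: 0.374(1 - 946/2450) = 0.0333C*.
The bracket is 0.614, giving C* = 0.23/0.0333 = 6.89.

N* ≈ 946, C* ≈ 6.89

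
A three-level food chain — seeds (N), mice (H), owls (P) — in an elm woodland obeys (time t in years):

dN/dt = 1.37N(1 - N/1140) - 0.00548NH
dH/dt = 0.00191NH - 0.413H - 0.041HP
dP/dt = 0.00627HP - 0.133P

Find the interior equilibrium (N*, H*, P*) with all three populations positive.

N* ≈ 1040, H* ≈ 21.2, P* ≈ 38.5

From dP/dt = 0: 0.00627H* = 0.133, so H* = 21.2.
From dN/dt = 0: 1.37(1 - N*/1140) = 0.00548·21.2, giving N* = 1140·(1 - 0.0848) = 1040.
From dH/dt = 0: 0.00191·1040 - 0.413 = 0.041P*, so P* = 1.58/0.041 = 38.5.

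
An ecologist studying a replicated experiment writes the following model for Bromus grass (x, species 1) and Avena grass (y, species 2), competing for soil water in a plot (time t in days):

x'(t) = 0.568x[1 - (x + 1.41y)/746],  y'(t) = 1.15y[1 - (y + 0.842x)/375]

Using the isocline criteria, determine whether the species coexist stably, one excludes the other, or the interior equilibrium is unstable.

Compare the nullcline intercepts: K1/α12 = 746/1.41 = 529 > K2 = 375; K2/α21 = 375/0.842 = 445 < K1 = 746.
Since the inequalities point opposite ways, species 1 can invade but species 2 cannot.

species 1 excludes species 2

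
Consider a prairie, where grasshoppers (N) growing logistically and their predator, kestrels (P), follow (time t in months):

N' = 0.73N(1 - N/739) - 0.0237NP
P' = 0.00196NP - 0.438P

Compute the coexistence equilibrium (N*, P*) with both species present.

From dP/dt = 0 with P > 0: 0.00196N* = 0.438, so N* = 223.
Substitute into dN/dt = 0: 0.73(1 - 223/739) = 0.0237P*.
The bracket is 0.698, giving P* = 0.509/0.0237 = 21.5.

N* ≈ 223, P* ≈ 21.5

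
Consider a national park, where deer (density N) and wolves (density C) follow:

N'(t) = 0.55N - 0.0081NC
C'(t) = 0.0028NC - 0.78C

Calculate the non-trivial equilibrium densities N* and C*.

Set dC/dt = 0 with C > 0: 0.0028N - 0.78 = 0, so N* = 0.78/0.0028 = 279.
Set dN/dt = 0 with N > 0: 0.55 - 0.0081C = 0, so C* = 0.55/0.0081 = 67.9.

N* ≈ 279, C* ≈ 67.9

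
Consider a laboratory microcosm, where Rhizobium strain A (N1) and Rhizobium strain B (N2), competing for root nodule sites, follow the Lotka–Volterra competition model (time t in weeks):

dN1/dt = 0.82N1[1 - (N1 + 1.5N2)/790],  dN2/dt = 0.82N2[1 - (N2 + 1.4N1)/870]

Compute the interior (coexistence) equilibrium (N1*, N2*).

N1* ≈ 468, N2* ≈ 215

Setting both brackets to zero gives the nullclines N1 + 1.5N2 = 790 and 1.4N1 + N2 = 870.
Substituting N2 = 870 - 1.4N1 into the first: N1(1 - 1.5·1.4) = 790 - 1.5·870.
So N1* = -515/-1.1 = 468, and then N2* = 870 - 1.4·468 = 215.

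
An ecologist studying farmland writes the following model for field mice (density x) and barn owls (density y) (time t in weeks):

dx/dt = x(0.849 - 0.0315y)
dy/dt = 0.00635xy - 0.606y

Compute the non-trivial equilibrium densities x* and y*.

x* ≈ 95.4, y* ≈ 27

Set dy/dt = 0 with y > 0: 0.00635x - 0.606 = 0, so x* = 0.606/0.00635 = 95.4.
Set dx/dt = 0 with x > 0: 0.849 - 0.0315y = 0, so y* = 0.849/0.0315 = 27.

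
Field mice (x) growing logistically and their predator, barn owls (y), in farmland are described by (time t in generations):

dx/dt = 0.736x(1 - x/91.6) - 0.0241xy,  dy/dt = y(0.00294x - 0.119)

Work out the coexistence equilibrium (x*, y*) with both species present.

From dy/dt = 0 with y > 0: 0.00294x* = 0.119, so x* = 40.5.
Substitute into dx/dt = 0: 0.736(1 - 40.5/91.6) = 0.0241y*.
The bracket is 0.558, giving y* = 0.411/0.0241 = 17.

x* ≈ 40.5, y* ≈ 17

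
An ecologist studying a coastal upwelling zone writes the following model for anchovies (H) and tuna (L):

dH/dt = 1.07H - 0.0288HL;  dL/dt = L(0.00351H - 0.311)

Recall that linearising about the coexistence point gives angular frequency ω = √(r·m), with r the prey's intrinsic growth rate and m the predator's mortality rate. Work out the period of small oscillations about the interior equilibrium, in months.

T ≈ 10.9 months

Here r = 1.07 and m = 0.311, so r·m = 0.333.
ω = √0.333 = 0.577 per month, hence T = 2π/ω ≈ 10.9 months.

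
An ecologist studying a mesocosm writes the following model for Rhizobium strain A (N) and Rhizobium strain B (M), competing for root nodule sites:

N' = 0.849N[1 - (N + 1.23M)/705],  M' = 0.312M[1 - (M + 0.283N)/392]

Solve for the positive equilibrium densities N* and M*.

Setting both brackets to zero gives the nullclines N + 1.23M = 705 and 0.283N + M = 392.
Substituting M = 392 - 0.283N into the first: N(1 - 1.23·0.283) = 705 - 1.23·392.
So N* = 223/0.652 = 342, and then M* = 392 - 0.283·342 = 295.

N* ≈ 342, M* ≈ 295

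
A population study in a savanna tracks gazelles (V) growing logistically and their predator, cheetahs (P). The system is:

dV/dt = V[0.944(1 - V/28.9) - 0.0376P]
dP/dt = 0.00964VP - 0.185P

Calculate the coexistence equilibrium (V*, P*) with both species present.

V* ≈ 19.2, P* ≈ 8.43

From dP/dt = 0 with P > 0: 0.00964V* = 0.185, so V* = 19.2.
Substitute into dV/dt = 0: 0.944(1 - 19.2/28.9) = 0.0376P*.
The bracket is 0.336, giving P* = 0.317/0.0376 = 8.43.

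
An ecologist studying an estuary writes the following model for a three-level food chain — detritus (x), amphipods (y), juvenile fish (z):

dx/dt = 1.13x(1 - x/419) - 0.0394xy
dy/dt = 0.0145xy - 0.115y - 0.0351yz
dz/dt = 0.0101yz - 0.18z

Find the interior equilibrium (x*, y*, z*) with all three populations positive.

x* ≈ 159, y* ≈ 17.8, z* ≈ 62.3

From dz/dt = 0: 0.0101y* = 0.18, so y* = 17.8.
From dx/dt = 0: 1.13(1 - x*/419) = 0.0394·17.8, giving x* = 419·(1 - 0.621) = 159.
From dy/dt = 0: 0.0145·159 - 0.115 = 0.0351z*, so z* = 2.19/0.0351 = 62.3.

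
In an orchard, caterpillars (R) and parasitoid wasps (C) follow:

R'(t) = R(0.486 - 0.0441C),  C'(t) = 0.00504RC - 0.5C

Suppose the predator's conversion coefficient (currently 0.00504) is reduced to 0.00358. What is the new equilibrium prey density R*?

R* ≈ 140

At the interior fixed point, setting dC/dt = 0 with C > 0 fixes R* = (predator death rate)/(RC coefficient) — independent of the other coefficients.
With the change, R* = 0.5/0.00358 = 140; it rises from 99.2.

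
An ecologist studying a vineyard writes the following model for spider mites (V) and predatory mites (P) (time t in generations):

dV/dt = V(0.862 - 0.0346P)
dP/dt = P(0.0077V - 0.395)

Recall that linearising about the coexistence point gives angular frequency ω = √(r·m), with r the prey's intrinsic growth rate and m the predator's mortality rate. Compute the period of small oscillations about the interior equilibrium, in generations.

Here r = 0.862 and m = 0.395, so r·m = 0.34.
ω = √0.34 = 0.584 per generation, hence T = 2π/ω ≈ 10.8 generations.

T ≈ 10.8 generations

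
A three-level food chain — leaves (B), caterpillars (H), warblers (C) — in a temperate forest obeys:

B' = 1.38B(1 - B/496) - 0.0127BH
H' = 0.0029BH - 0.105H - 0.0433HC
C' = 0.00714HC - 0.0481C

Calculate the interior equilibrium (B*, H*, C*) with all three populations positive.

B* ≈ 465, H* ≈ 6.74, C* ≈ 28.7

From dC/dt = 0: 0.00714H* = 0.0481, so H* = 6.74.
From dB/dt = 0: 1.38(1 - B*/496) = 0.0127·6.74, giving B* = 496·(1 - 0.062) = 465.
From dH/dt = 0: 0.0029·465 - 0.105 = 0.0433C*, so C* = 1.24/0.0433 = 28.7.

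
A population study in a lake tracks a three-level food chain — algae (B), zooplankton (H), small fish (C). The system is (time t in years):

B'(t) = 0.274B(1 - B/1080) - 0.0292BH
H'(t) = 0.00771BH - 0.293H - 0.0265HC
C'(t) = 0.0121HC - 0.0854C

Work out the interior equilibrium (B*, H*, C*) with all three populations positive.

B* ≈ 268, H* ≈ 7.06, C* ≈ 66.8

From dC/dt = 0: 0.0121H* = 0.0854, so H* = 7.06.
From dB/dt = 0: 0.274(1 - B*/1080) = 0.0292·7.06, giving B* = 1080·(1 - 0.752) = 268.
From dH/dt = 0: 0.00771·268 - 0.293 = 0.0265C*, so C* = 1.77/0.0265 = 66.8.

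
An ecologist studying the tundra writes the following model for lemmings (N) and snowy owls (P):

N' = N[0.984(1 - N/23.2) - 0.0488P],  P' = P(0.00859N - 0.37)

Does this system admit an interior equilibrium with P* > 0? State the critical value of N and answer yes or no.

Threshold N = 43.1; K < 43.1, so no, the predator goes extinct.

The predator equation gives dP/dt > 0 only when N > 0.37/0.00859 = 43.1.
Without the predator, N → K = 23.2. Since 23.2 < 43.1, the predator cannot invade.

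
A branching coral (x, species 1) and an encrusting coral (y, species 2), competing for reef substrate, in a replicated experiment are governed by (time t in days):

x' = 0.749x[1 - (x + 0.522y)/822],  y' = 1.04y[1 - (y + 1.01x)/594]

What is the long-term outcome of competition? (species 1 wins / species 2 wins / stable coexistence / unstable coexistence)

species 1 excludes species 2

Compare the nullcline intercepts: K1/α12 = 822/0.522 = 1570 > K2 = 594; K2/α21 = 594/1.01 = 588 < K1 = 822.
Since the inequalities point opposite ways, species 1 can invade but species 2 cannot.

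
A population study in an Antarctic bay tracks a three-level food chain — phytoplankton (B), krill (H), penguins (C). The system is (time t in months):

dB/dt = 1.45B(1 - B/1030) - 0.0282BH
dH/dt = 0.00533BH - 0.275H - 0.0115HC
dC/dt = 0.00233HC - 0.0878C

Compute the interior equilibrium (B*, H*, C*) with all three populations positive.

B* ≈ 275, H* ≈ 37.7, C* ≈ 104

From dC/dt = 0: 0.00233H* = 0.0878, so H* = 37.7.
From dB/dt = 0: 1.45(1 - B*/1030) = 0.0282·37.7, giving B* = 1030·(1 - 0.733) = 275.
From dH/dt = 0: 0.00533·275 - 0.275 = 0.0115C*, so C* = 1.19/0.0115 = 104.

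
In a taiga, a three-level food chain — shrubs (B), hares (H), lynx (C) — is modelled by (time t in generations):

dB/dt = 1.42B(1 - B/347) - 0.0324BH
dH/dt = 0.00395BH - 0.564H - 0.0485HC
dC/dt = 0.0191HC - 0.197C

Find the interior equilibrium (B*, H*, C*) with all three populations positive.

From dC/dt = 0: 0.0191H* = 0.197, so H* = 10.3.
From dB/dt = 0: 1.42(1 - B*/347) = 0.0324·10.3, giving B* = 347·(1 - 0.235) = 265.
From dH/dt = 0: 0.00395·265 - 0.564 = 0.0485C*, so C* = 0.484/0.0485 = 9.98.

B* ≈ 265, H* ≈ 10.3, C* ≈ 9.98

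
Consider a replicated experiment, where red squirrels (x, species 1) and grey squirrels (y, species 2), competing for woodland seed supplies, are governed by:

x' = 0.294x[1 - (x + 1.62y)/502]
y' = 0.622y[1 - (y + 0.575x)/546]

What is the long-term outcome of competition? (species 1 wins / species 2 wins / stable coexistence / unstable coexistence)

species 2 excludes species 1

Compare the nullcline intercepts: K1/α12 = 502/1.62 = 310 < K2 = 546; K2/α21 = 546/0.575 = 950 > K1 = 502.
Since the inequalities point opposite ways, species 2 can invade but species 1 cannot.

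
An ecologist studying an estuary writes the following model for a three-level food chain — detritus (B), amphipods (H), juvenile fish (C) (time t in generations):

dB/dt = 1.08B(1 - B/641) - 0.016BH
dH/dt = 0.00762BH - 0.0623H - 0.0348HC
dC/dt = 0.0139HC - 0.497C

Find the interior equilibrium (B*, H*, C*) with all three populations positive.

From dC/dt = 0: 0.0139H* = 0.497, so H* = 35.8.
From dB/dt = 0: 1.08(1 - B*/641) = 0.016·35.8, giving B* = 641·(1 - 0.53) = 301.
From dH/dt = 0: 0.00762·301 - 0.0623 = 0.0348C*, so C* = 2.23/0.0348 = 64.2.

B* ≈ 301, H* ≈ 35.8, C* ≈ 64.2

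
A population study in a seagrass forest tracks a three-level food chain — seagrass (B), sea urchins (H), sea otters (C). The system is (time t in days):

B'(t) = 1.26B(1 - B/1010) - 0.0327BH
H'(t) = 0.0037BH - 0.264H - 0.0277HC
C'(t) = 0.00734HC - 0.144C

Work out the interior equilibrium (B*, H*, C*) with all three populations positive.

B* ≈ 496, H* ≈ 19.6, C* ≈ 56.7

From dC/dt = 0: 0.00734H* = 0.144, so H* = 19.6.
From dB/dt = 0: 1.26(1 - B*/1010) = 0.0327·19.6, giving B* = 1010·(1 - 0.509) = 496.
From dH/dt = 0: 0.0037·496 - 0.264 = 0.0277C*, so C* = 1.57/0.0277 = 56.7.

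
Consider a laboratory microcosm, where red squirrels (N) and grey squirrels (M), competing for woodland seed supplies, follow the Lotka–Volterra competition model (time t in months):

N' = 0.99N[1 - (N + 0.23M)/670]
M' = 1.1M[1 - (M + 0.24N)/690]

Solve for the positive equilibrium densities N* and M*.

Setting both brackets to zero gives the nullclines N + 0.23M = 670 and 0.24N + M = 690.
Substituting M = 690 - 0.24N into the first: N(1 - 0.23·0.24) = 670 - 0.23·690.
So N* = 511/0.945 = 541, and then M* = 690 - 0.24·541 = 560.

N* ≈ 541, M* ≈ 560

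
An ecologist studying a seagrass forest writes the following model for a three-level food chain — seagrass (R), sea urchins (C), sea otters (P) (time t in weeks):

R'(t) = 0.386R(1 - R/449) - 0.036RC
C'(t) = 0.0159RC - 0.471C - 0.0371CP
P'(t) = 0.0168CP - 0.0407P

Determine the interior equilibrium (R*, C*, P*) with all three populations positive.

R* ≈ 348, C* ≈ 2.42, P* ≈ 136

From dP/dt = 0: 0.0168C* = 0.0407, so C* = 2.42.
From dR/dt = 0: 0.386(1 - R*/449) = 0.036·2.42, giving R* = 449·(1 - 0.226) = 348.
From dC/dt = 0: 0.0159·348 - 0.471 = 0.0371P*, so P* = 5.06/0.0371 = 136.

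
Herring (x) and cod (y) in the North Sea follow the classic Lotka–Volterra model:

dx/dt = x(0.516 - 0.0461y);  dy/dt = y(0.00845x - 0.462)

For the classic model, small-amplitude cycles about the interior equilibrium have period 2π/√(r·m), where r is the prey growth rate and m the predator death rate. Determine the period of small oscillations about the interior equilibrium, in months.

Here r = 0.516 and m = 0.462, so r·m = 0.238.
ω = √0.238 = 0.488 per month, hence T = 2π/ω ≈ 12.9 months.

T ≈ 12.9 months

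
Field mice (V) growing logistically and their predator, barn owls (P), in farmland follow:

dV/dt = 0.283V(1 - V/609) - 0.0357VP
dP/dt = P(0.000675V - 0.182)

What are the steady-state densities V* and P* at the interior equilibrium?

From dP/dt = 0 with P > 0: 0.000675V* = 0.182, so V* = 270.
Substitute into dV/dt = 0: 0.283(1 - 270/609) = 0.0357P*.
The bracket is 0.557, giving P* = 0.158/0.0357 = 4.42.

V* ≈ 270, P* ≈ 4.42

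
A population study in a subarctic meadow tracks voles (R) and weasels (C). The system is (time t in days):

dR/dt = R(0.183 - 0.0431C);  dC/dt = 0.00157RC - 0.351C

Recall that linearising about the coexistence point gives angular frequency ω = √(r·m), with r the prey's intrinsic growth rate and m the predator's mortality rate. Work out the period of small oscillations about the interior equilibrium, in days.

T ≈ 24.8 days

Here r = 0.183 and m = 0.351, so r·m = 0.0642.
ω = √0.0642 = 0.253 per day, hence T = 2π/ω ≈ 24.8 days.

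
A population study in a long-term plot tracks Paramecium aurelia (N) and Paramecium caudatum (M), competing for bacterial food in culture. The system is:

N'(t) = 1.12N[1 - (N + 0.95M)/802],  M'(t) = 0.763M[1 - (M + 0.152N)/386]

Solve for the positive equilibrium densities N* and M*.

Setting both brackets to zero gives the nullclines N + 0.95M = 802 and 0.152N + M = 386.
Substituting M = 386 - 0.152N into the first: N(1 - 0.95·0.152) = 802 - 0.95·386.
So N* = 435/0.856 = 509, and then M* = 386 - 0.152·509 = 309.

N* ≈ 509, M* ≈ 309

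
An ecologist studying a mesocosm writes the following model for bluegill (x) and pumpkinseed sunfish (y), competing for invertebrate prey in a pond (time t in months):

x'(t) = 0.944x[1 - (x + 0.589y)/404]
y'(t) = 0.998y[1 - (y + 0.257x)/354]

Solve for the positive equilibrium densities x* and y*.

x* ≈ 230, y* ≈ 295

Setting both brackets to zero gives the nullclines x + 0.589y = 404 and 0.257x + y = 354.
Substituting y = 354 - 0.257x into the first: x(1 - 0.589·0.257) = 404 - 0.589·354.
So x* = 195/0.849 = 230, and then y* = 354 - 0.257·230 = 295.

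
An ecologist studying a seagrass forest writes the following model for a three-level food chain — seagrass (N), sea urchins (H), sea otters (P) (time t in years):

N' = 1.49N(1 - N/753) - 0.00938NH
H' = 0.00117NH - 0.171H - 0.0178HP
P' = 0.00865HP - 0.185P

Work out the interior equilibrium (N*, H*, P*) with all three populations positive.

N* ≈ 652, H* ≈ 21.4, P* ≈ 33.2

From dP/dt = 0: 0.00865H* = 0.185, so H* = 21.4.
From dN/dt = 0: 1.49(1 - N*/753) = 0.00938·21.4, giving N* = 753·(1 - 0.135) = 652.
From dH/dt = 0: 0.00117·652 - 0.171 = 0.0178P*, so P* = 0.591/0.0178 = 33.2.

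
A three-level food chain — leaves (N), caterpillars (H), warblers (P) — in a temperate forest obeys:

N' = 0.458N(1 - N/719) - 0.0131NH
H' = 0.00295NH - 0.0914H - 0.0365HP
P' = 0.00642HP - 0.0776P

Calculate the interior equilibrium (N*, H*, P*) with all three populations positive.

From dP/dt = 0: 0.00642H* = 0.0776, so H* = 12.1.
From dN/dt = 0: 0.458(1 - N*/719) = 0.0131·12.1, giving N* = 719·(1 - 0.346) = 470.
From dH/dt = 0: 0.00295·470 - 0.0914 = 0.0365P*, so P* = 1.3/0.0365 = 35.5.

N* ≈ 470, H* ≈ 12.1, P* ≈ 35.5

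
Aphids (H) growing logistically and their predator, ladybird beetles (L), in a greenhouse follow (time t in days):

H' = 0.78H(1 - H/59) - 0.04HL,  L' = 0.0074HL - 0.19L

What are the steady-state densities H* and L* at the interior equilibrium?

H* ≈ 25.7, L* ≈ 11

From dL/dt = 0 with L > 0: 0.0074H* = 0.19, so H* = 25.7.
Substitute into dH/dt = 0: 0.78(1 - 25.7/59) = 0.04L*.
The bracket is 0.565, giving L* = 0.441/0.04 = 11.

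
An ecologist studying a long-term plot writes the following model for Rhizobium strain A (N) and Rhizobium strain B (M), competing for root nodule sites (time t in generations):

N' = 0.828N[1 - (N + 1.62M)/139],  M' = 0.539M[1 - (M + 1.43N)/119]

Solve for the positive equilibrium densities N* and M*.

Setting both brackets to zero gives the nullclines N + 1.62M = 139 and 1.43N + M = 119.
Substituting M = 119 - 1.43N into the first: N(1 - 1.62·1.43) = 139 - 1.62·119.
So N* = -53.8/-1.32 = 40.8, and then M* = 119 - 1.43·40.8 = 60.6.

N* ≈ 40.8, M* ≈ 60.6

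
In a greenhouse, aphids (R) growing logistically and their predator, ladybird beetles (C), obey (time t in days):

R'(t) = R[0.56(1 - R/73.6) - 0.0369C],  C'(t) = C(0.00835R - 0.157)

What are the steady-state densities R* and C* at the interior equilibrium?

From dC/dt = 0 with C > 0: 0.00835R* = 0.157, so R* = 18.8.
Substitute into dR/dt = 0: 0.56(1 - 18.8/73.6) = 0.0369C*.
The bracket is 0.745, giving C* = 0.417/0.0369 = 11.3.

R* ≈ 18.8, C* ≈ 11.3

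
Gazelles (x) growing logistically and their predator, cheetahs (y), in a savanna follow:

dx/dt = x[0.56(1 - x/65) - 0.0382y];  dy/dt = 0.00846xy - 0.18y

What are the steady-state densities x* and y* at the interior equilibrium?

From dy/dt = 0 with y > 0: 0.00846x* = 0.18, so x* = 21.3.
Substitute into dx/dt = 0: 0.56(1 - 21.3/65) = 0.0382y*.
The bracket is 0.673, giving y* = 0.377/0.0382 = 9.86.

x* ≈ 21.3, y* ≈ 9.86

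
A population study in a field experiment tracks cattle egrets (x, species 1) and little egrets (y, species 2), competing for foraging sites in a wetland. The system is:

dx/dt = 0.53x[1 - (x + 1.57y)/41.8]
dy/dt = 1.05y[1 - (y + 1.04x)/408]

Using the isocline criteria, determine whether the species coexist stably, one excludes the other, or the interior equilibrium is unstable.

species 2 excludes species 1

Compare the nullcline intercepts: K1/α12 = 41.8/1.57 = 26.6 < K2 = 408; K2/α21 = 408/1.04 = 392 > K1 = 41.8.
Since the inequalities point opposite ways, species 2 can invade but species 1 cannot.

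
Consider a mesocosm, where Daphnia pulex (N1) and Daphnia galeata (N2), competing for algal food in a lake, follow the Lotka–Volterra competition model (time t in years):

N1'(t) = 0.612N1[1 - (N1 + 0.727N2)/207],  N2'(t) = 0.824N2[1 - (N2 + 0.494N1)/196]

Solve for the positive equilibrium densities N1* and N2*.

Setting both brackets to zero gives the nullclines N1 + 0.727N2 = 207 and 0.494N1 + N2 = 196.
Substituting N2 = 196 - 0.494N1 into the first: N1(1 - 0.727·0.494) = 207 - 0.727·196.
So N1* = 64.5/0.641 = 101, and then N2* = 196 - 0.494·101 = 146.

N1* ≈ 101, N2* ≈ 146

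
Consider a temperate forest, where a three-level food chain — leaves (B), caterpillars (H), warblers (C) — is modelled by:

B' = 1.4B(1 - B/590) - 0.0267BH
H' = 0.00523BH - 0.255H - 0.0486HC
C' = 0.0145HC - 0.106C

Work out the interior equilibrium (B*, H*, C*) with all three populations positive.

From dC/dt = 0: 0.0145H* = 0.106, so H* = 7.31.
From dB/dt = 0: 1.4(1 - B*/590) = 0.0267·7.31, giving B* = 590·(1 - 0.139) = 508.
From dH/dt = 0: 0.00523·508 - 0.255 = 0.0486C*, so C* = 2.4/0.0486 = 49.4.

B* ≈ 508, H* ≈ 7.31, C* ≈ 49.4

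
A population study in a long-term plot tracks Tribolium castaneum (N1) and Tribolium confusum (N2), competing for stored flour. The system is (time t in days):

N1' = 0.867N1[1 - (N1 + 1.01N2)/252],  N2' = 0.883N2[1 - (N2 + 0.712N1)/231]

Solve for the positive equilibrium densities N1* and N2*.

N1* ≈ 66.5, N2* ≈ 184

Setting both brackets to zero gives the nullclines N1 + 1.01N2 = 252 and 0.712N1 + N2 = 231.
Substituting N2 = 231 - 0.712N1 into the first: N1(1 - 1.01·0.712) = 252 - 1.01·231.
So N1* = 18.7/0.281 = 66.5, and then N2* = 231 - 0.712·66.5 = 184.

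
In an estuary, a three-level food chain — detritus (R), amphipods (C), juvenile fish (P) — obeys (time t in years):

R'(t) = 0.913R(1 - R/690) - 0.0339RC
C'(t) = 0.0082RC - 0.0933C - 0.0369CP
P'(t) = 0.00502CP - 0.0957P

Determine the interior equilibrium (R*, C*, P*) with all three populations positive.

R* ≈ 202, C* ≈ 19.1, P* ≈ 42.3

From dP/dt = 0: 0.00502C* = 0.0957, so C* = 19.1.
From dR/dt = 0: 0.913(1 - R*/690) = 0.0339·19.1, giving R* = 690·(1 - 0.708) = 202.
From dC/dt = 0: 0.0082·202 - 0.0933 = 0.0369P*, so P* = 1.56/0.0369 = 42.3.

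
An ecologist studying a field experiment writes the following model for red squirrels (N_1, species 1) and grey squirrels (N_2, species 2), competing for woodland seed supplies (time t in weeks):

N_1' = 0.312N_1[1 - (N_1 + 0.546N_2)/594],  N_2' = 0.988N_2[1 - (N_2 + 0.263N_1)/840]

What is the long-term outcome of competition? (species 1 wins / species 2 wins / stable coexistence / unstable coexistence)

Compare the nullcline intercepts: K1/α12 = 594/0.546 = 1090 > K2 = 840; K2/α21 = 840/0.263 = 3190 > K1 = 594.
Since both inequalities hold, each species can invade when rare, so the interior equilibrium is stable.

stable coexistence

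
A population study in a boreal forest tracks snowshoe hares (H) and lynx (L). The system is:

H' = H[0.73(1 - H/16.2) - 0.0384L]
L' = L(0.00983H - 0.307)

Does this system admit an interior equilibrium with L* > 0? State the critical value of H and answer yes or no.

Threshold H = 31.2; K < 31.2, so no, the predator goes extinct.

The predator equation gives dL/dt > 0 only when H > 0.307/0.00983 = 31.2.
Without the predator, H → K = 16.2. Since 16.2 < 31.2, the predator cannot invade.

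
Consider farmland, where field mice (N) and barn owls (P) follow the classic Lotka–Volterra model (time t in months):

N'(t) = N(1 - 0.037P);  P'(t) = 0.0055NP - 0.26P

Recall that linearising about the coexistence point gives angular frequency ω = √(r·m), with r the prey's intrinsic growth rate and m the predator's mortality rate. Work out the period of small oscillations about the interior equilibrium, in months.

Here r = 1 and m = 0.26, so r·m = 0.26.
ω = √0.26 = 0.51 per month, hence T = 2π/ω ≈ 12.3 months.

T ≈ 12.3 months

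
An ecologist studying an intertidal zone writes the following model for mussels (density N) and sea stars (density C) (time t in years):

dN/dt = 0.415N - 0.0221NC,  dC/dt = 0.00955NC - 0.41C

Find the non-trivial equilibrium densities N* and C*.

Set dC/dt = 0 with C > 0: 0.00955N - 0.41 = 0, so N* = 0.41/0.00955 = 42.9.
Set dN/dt = 0 with N > 0: 0.415 - 0.0221C = 0, so C* = 0.415/0.0221 = 18.8.

N* ≈ 42.9, C* ≈ 18.8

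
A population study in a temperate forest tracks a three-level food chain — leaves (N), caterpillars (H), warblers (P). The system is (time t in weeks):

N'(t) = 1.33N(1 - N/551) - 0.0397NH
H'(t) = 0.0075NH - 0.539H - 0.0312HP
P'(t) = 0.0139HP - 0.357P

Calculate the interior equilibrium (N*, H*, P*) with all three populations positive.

From dP/dt = 0: 0.0139H* = 0.357, so H* = 25.7.
From dN/dt = 0: 1.33(1 - N*/551) = 0.0397·25.7, giving N* = 551·(1 - 0.767) = 129.
From dH/dt = 0: 0.0075·129 - 0.539 = 0.0312P*, so P* = 0.425/0.0312 = 13.6.

N* ≈ 129, H* ≈ 25.7, P* ≈ 13.6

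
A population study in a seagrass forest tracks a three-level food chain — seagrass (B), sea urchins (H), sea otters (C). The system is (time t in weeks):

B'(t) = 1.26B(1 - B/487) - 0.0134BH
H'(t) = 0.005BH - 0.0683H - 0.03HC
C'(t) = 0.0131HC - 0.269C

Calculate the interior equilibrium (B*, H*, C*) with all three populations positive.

B* ≈ 381, H* ≈ 20.5, C* ≈ 61.2

From dC/dt = 0: 0.0131H* = 0.269, so H* = 20.5.
From dB/dt = 0: 1.26(1 - B*/487) = 0.0134·20.5, giving B* = 487·(1 - 0.218) = 381.
From dH/dt = 0: 0.005·381 - 0.0683 = 0.03C*, so C* = 1.83/0.03 = 61.2.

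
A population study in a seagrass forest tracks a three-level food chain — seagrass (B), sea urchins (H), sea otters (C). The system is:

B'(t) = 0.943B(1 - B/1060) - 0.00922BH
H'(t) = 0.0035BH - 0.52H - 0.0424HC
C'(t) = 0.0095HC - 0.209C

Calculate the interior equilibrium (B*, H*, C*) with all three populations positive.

From dC/dt = 0: 0.0095H* = 0.209, so H* = 22.
From dB/dt = 0: 0.943(1 - B*/1060) = 0.00922·22, giving B* = 1060·(1 - 0.215) = 832.
From dH/dt = 0: 0.0035·832 - 0.52 = 0.0424C*, so C* = 2.39/0.0424 = 56.4.

B* ≈ 832, H* ≈ 22, C* ≈ 56.4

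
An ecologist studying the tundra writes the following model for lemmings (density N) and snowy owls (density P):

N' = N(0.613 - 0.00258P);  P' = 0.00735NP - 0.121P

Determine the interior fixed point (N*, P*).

Set dP/dt = 0 with P > 0: 0.00735N - 0.121 = 0, so N* = 0.121/0.00735 = 16.5.
Set dN/dt = 0 with N > 0: 0.613 - 0.00258P = 0, so P* = 0.613/0.00258 = 238.

N* ≈ 16.5, P* ≈ 238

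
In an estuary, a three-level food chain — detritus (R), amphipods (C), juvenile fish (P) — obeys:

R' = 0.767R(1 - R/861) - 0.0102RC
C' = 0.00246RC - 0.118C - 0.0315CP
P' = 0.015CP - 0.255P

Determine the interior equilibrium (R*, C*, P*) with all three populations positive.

From dP/dt = 0: 0.015C* = 0.255, so C* = 17.
From dR/dt = 0: 0.767(1 - R*/861) = 0.0102·17, giving R* = 861·(1 - 0.226) = 666.
From dC/dt = 0: 0.00246·666 - 0.118 = 0.0315P*, so P* = 1.52/0.0315 = 48.3.

R* ≈ 666, C* ≈ 17, P* ≈ 48.3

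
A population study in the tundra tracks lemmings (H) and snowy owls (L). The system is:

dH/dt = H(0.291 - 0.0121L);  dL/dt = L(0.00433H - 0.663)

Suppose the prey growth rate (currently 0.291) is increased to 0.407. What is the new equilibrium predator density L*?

At the interior fixed point, setting dH/dt = 0 with H > 0 fixes L* = (prey growth rate)/(HL coefficient) — independent of the other coefficients.
With the change, L* = 0.407/0.0121 = 33.6; it rises from 24.

L* ≈ 33.6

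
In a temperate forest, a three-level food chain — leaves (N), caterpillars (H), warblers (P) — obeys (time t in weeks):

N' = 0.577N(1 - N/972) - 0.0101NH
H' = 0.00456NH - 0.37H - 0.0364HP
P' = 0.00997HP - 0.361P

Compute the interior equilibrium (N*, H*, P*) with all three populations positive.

From dP/dt = 0: 0.00997H* = 0.361, so H* = 36.2.
From dN/dt = 0: 0.577(1 - N*/972) = 0.0101·36.2, giving N* = 972·(1 - 0.634) = 356.
From dH/dt = 0: 0.00456·356 - 0.37 = 0.0364P*, so P* = 1.25/0.0364 = 34.4.

N* ≈ 356, H* ≈ 36.2, P* ≈ 34.4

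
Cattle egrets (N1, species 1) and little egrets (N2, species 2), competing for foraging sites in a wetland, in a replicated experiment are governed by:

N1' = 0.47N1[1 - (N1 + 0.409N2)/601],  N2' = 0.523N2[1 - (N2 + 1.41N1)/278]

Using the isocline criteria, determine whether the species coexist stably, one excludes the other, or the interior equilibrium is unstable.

species 1 excludes species 2

Compare the nullcline intercepts: K1/α12 = 601/0.409 = 1470 > K2 = 278; K2/α21 = 278/1.41 = 197 < K1 = 601.
Since the inequalities point opposite ways, species 1 can invade but species 2 cannot.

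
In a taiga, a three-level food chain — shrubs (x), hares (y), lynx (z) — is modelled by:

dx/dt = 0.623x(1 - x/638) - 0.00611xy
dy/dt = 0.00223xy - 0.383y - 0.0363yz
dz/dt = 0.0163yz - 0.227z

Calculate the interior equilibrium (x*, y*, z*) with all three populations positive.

x* ≈ 551, y* ≈ 13.9, z* ≈ 23.3

From dz/dt = 0: 0.0163y* = 0.227, so y* = 13.9.
From dx/dt = 0: 0.623(1 - x*/638) = 0.00611·13.9, giving x* = 638·(1 - 0.137) = 551.
From dy/dt = 0: 0.00223·551 - 0.383 = 0.0363z*, so z* = 0.845/0.0363 = 23.3.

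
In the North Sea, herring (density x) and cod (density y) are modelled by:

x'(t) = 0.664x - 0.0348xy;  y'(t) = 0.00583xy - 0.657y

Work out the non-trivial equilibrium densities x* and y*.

x* ≈ 113, y* ≈ 19.1

Set dy/dt = 0 with y > 0: 0.00583x - 0.657 = 0, so x* = 0.657/0.00583 = 113.
Set dx/dt = 0 with x > 0: 0.664 - 0.0348y = 0, so y* = 0.664/0.0348 = 19.1.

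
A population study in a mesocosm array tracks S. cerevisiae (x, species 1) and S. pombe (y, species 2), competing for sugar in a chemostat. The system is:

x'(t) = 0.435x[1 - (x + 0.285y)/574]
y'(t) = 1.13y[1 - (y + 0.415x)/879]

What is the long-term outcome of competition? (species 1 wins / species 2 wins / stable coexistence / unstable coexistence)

Compare the nullcline intercepts: K1/α12 = 574/0.285 = 2010 > K2 = 879; K2/α21 = 879/0.415 = 2120 > K1 = 574.
Since both inequalities hold, each species can invade when rare, so the interior equilibrium is stable.

stable coexistence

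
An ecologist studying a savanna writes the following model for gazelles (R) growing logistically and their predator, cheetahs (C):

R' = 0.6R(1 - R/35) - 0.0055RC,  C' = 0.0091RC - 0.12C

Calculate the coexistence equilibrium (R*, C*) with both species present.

From dC/dt = 0 with C > 0: 0.0091R* = 0.12, so R* = 13.2.
Substitute into dR/dt = 0: 0.6(1 - 13.2/35) = 0.0055C*.
The bracket is 0.623, giving C* = 0.374/0.0055 = 68.

R* ≈ 13.2, C* ≈ 68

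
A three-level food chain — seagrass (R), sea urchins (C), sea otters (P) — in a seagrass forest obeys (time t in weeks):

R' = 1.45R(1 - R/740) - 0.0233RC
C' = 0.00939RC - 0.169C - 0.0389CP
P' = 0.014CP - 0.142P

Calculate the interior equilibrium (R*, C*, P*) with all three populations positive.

From dP/dt = 0: 0.014C* = 0.142, so C* = 10.1.
From dR/dt = 0: 1.45(1 - R*/740) = 0.0233·10.1, giving R* = 740·(1 - 0.163) = 619.
From dC/dt = 0: 0.00939·619 - 0.169 = 0.0389P*, so P* = 5.65/0.0389 = 145.

R* ≈ 619, C* ≈ 10.1, P* ≈ 145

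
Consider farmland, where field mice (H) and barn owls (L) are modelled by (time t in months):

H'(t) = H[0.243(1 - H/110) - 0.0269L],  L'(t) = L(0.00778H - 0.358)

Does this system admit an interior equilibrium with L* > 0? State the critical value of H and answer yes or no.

Threshold H = 46; K > 46, so yes, the predator persists.

The predator equation gives dL/dt > 0 only when H > 0.358/0.00778 = 46.
Without the predator, H → K = 110. Since 110 > 46, the predator can invade and persist.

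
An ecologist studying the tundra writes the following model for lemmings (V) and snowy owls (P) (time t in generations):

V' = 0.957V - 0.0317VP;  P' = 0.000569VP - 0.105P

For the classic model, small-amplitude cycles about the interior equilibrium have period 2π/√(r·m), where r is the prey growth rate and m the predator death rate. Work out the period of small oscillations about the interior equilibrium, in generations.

Here r = 0.957 and m = 0.105, so r·m = 0.1.
ω = √0.1 = 0.317 per generation, hence T = 2π/ω ≈ 19.8 generations.

T ≈ 19.8 generations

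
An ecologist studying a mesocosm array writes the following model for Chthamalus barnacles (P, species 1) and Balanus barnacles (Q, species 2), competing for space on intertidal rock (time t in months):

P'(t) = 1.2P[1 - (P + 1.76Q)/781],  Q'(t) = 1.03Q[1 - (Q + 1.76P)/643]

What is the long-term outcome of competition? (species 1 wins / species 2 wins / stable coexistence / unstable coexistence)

Compare the nullcline intercepts: K1/α12 = 781/1.76 = 444 < K2 = 643; K2/α21 = 643/1.76 = 365 < K1 = 781.
Since both are reversed, neither can invade when rare; the interior point is a saddle.

unstable coexistence (outcome depends on initial conditions)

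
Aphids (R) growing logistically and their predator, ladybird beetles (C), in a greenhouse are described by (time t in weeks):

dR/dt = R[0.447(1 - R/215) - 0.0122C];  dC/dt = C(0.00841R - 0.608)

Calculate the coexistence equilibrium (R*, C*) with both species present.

R* ≈ 72.3, C* ≈ 24.3

From dC/dt = 0 with C > 0: 0.00841R* = 0.608, so R* = 72.3.
Substitute into dR/dt = 0: 0.447(1 - 72.3/215) = 0.0122C*.
The bracket is 0.664, giving C* = 0.297/0.0122 = 24.3.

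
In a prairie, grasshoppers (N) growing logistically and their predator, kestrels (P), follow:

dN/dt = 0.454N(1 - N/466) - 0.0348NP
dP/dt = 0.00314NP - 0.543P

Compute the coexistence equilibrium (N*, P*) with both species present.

N* ≈ 173, P* ≈ 8.2

From dP/dt = 0 with P > 0: 0.00314N* = 0.543, so N* = 173.
Substitute into dN/dt = 0: 0.454(1 - 173/466) = 0.0348P*.
The bracket is 0.629, giving P* = 0.286/0.0348 = 8.2.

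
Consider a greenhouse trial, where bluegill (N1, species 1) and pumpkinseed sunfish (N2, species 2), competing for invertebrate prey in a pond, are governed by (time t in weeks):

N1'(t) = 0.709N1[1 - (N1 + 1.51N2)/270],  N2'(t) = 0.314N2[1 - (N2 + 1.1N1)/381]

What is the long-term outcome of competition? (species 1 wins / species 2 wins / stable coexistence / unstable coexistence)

species 2 excludes species 1

Compare the nullcline intercepts: K1/α12 = 270/1.51 = 179 < K2 = 381; K2/α21 = 381/1.1 = 346 > K1 = 270.
Since the inequalities point opposite ways, species 2 can invade but species 1 cannot.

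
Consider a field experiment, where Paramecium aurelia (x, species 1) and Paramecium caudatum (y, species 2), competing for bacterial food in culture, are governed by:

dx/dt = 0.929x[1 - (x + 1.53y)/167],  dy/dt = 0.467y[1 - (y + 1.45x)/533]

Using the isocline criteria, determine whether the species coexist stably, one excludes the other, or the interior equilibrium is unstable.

species 2 excludes species 1

Compare the nullcline intercepts: K1/α12 = 167/1.53 = 109 < K2 = 533; K2/α21 = 533/1.45 = 368 > K1 = 167.
Since the inequalities point opposite ways, species 2 can invade but species 1 cannot.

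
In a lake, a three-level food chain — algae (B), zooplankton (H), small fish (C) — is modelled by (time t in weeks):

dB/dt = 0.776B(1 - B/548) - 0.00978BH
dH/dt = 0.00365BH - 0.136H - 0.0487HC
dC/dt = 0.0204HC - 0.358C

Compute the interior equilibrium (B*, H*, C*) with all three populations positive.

From dC/dt = 0: 0.0204H* = 0.358, so H* = 17.5.
From dB/dt = 0: 0.776(1 - B*/548) = 0.00978·17.5, giving B* = 548·(1 - 0.221) = 427.
From dH/dt = 0: 0.00365·427 - 0.136 = 0.0487C*, so C* = 1.42/0.0487 = 29.2.

B* ≈ 427, H* ≈ 17.5, C* ≈ 29.2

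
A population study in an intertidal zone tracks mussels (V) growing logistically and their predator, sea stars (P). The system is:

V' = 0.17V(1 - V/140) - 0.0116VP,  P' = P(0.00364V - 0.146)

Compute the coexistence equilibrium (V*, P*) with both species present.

V* ≈ 40.1, P* ≈ 10.5

From dP/dt = 0 with P > 0: 0.00364V* = 0.146, so V* = 40.1.
Substitute into dV/dt = 0: 0.17(1 - 40.1/140) = 0.0116P*.
The bracket is 0.714, giving P* = 0.121/0.0116 = 10.5.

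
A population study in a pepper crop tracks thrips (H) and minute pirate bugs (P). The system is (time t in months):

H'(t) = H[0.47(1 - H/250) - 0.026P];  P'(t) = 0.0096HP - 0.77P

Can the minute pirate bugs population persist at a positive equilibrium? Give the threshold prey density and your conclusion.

The predator equation gives dP/dt > 0 only when H > 0.77/0.0096 = 80.2.
Without the predator, H → K = 250. Since 250 > 80.2, the predator can invade and persist.

Threshold H = 80.2; K > 80.2, so yes, the predator persists.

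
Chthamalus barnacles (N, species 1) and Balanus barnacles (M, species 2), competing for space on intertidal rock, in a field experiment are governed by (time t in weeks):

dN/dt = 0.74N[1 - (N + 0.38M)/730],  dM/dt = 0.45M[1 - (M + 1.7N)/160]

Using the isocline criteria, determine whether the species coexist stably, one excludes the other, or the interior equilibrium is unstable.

species 1 excludes species 2

Compare the nullcline intercepts: K1/α12 = 730/0.38 = 1920 > K2 = 160; K2/α21 = 160/1.7 = 94.1 < K1 = 730.
Since the inequalities point opposite ways, species 1 can invade but species 2 cannot.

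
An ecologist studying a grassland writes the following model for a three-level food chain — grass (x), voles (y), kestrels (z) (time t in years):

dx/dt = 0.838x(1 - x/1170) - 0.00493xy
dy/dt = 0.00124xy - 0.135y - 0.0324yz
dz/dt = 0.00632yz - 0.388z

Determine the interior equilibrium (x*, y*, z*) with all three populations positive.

From dz/dt = 0: 0.00632y* = 0.388, so y* = 61.4.
From dx/dt = 0: 0.838(1 - x*/1170) = 0.00493·61.4, giving x* = 1170·(1 - 0.361) = 747.
From dy/dt = 0: 0.00124·747 - 0.135 = 0.0324z*, so z* = 0.792/0.0324 = 24.4.

x* ≈ 747, y* ≈ 61.4, z* ≈ 24.4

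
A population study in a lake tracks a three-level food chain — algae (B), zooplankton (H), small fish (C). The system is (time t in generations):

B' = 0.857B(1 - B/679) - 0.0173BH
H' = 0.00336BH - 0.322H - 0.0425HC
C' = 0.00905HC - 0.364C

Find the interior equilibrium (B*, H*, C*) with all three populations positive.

From dC/dt = 0: 0.00905H* = 0.364, so H* = 40.2.
From dB/dt = 0: 0.857(1 - B*/679) = 0.0173·40.2, giving B* = 679·(1 - 0.812) = 128.
From dH/dt = 0: 0.00336·128 - 0.322 = 0.0425C*, so C* = 0.107/0.0425 = 2.52.

B* ≈ 128, H* ≈ 40.2, C* ≈ 2.52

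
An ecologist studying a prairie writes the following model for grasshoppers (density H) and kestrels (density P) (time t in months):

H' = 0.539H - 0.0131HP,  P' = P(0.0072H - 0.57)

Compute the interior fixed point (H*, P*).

Set dP/dt = 0 with P > 0: 0.0072H - 0.57 = 0, so H* = 0.57/0.0072 = 79.2.
Set dH/dt = 0 with H > 0: 0.539 - 0.0131P = 0, so P* = 0.539/0.0131 = 41.1.

H* ≈ 79.2, P* ≈ 41.1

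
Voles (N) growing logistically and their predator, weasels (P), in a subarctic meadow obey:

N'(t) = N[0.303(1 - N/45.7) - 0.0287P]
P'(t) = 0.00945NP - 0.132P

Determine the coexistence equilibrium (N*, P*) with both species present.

From dP/dt = 0 with P > 0: 0.00945N* = 0.132, so N* = 14.
Substitute into dN/dt = 0: 0.303(1 - 14/45.7) = 0.0287P*.
The bracket is 0.694, giving P* = 0.21/0.0287 = 7.33.

N* ≈ 14, P* ≈ 7.33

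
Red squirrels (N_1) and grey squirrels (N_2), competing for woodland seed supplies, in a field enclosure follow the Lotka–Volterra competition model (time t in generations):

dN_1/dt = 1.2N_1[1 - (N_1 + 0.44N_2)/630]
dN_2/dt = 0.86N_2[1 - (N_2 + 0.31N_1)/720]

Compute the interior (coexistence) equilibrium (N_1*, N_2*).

Setting both brackets to zero gives the nullclines N_1 + 0.44N_2 = 630 and 0.31N_1 + N_2 = 720.
Substituting N_2 = 720 - 0.31N_1 into the first: N_1(1 - 0.44·0.31) = 630 - 0.44·720.
So N_1* = 313/0.864 = 363, and then N_2* = 720 - 0.31·363 = 608.

N_1* ≈ 363, N_2* ≈ 608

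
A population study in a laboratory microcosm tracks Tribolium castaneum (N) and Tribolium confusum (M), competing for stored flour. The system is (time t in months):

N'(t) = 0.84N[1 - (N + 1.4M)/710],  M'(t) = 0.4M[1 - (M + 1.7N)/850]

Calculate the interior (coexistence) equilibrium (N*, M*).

Setting both brackets to zero gives the nullclines N + 1.4M = 710 and 1.7N + M = 850.
Substituting M = 850 - 1.7N into the first: N(1 - 1.4·1.7) = 710 - 1.4·850.
So N* = -480/-1.38 = 348, and then M* = 850 - 1.7·348 = 259.

N* ≈ 348, M* ≈ 259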